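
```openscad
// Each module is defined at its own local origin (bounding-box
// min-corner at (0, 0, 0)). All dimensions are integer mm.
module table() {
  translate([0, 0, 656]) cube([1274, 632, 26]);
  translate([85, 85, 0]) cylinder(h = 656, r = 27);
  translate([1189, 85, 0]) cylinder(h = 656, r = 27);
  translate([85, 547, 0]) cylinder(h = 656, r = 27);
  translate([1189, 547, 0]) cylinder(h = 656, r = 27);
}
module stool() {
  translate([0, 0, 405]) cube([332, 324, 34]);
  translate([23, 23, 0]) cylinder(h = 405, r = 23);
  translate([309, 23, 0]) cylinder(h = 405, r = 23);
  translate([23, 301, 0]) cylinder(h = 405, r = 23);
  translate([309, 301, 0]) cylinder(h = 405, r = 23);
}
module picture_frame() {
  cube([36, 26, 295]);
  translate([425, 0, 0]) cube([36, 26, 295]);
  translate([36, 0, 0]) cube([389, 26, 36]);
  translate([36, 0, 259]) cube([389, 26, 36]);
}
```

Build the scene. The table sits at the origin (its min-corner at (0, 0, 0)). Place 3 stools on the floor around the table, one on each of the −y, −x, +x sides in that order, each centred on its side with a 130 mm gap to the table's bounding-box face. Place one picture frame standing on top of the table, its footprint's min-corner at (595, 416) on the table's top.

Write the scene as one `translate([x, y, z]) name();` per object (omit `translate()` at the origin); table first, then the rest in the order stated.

table();
translate([471, -454, 0]) stool();
translate([-462, 154, 0]) stool();
translate([1404, 154, 0]) stool();
translate([595, 416, 682]) picture_frame();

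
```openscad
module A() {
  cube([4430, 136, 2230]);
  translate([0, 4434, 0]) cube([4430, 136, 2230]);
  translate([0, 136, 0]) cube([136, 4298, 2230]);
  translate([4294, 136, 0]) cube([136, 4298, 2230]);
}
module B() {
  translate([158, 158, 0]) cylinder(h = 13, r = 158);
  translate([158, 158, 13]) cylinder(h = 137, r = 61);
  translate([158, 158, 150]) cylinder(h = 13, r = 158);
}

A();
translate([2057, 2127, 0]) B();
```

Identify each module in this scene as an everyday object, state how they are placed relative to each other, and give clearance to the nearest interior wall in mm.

Clearances: x = 1921, y = 1991; minimum 1921 mm.

A is a house frame. B is a spool. The spool sits inside the house frame, centred. The clearance to the nearest interior wall is 1921 mm.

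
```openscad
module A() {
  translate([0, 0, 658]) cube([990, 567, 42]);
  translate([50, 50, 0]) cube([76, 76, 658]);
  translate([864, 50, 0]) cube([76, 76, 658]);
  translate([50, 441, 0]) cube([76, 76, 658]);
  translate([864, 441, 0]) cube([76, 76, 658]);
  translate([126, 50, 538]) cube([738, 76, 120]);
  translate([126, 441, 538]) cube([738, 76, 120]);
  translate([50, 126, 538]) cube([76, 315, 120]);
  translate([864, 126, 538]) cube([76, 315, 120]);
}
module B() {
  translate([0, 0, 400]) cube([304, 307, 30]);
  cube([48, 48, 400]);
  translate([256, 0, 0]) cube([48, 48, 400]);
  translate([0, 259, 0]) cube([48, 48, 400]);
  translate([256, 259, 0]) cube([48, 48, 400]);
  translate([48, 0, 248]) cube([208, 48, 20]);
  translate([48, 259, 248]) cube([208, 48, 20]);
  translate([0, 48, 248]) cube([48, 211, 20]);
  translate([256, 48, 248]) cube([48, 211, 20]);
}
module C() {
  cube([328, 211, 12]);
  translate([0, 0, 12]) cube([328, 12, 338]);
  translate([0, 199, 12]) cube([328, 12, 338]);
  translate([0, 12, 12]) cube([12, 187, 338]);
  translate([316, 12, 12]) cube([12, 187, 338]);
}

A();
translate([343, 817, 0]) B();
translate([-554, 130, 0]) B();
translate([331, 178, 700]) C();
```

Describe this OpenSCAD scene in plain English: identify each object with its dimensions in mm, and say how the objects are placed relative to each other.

A is a table with a 990×567 mm rectangular top, 42 mm thick, top surface at z = 700 mm, supported by four 76×76 mm square legs, each inset 50 mm from the nearest pair of top edges, running from the floor. Four apron rails, 76 mm thick and 120 mm tall, run between adjacent legs with their top edges flush with the underside of the top and their outer faces flush with the legs' outer faces.

B is a four-legged stool. The seat is a 304×307×30 mm slab whose top surface is at z = 430 mm; four square legs, each 48×48 mm in cross-section, run from the floor (z = 0) to the underside of the seat, each flush with a corner of the seat. Four stretchers, 48 mm wide and 20 mm tall, connect adjacent legs with their undersides at z = 248 mm, each running between the inner faces of the legs it joins and aligned with the legs' outer faces on the other axis.

C is an open storage box with external size 328×211×350 mm and wall thickness 12 mm (the base is also 12 mm thick). The base covers the whole footprint; the four walls stand on the base, with the y-facing walls full-width and the x-facing walls fitting between their inner faces.

Two stools sit around the table at the +y, −x sides. The open box is on top of the table, centred.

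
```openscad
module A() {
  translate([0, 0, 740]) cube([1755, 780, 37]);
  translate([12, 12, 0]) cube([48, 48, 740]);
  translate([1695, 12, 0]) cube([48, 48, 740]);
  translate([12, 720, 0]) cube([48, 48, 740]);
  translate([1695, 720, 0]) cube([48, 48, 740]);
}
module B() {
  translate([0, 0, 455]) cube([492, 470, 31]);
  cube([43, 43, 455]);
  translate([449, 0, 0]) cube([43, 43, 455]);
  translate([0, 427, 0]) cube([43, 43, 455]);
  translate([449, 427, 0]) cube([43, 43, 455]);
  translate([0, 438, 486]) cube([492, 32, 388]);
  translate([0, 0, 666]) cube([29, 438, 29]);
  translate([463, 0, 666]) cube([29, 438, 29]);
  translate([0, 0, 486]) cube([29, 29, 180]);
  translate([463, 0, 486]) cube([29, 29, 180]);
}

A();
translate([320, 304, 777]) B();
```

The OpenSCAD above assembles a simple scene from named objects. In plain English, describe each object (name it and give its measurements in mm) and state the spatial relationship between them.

A is a table with a 1755×780 mm rectangular top, 37 mm thick, top surface at z = 777 mm, supported by four 48×48 mm square legs, each inset 12 mm from the nearest pair of top edges, running from the floor.

B is a chair. The seat is a 492×470×31 mm slab with its top at z = 486 mm, on four 43×43 mm corner legs (flush with the seat edges, standing on z = 0). A flat backrest 32 mm thick, 388 mm tall, spans the full seat width and rises from the seat top along its +y edge, rear face flush with the rear of the seat. Two armrests of 29×29 mm section run along each side from the seat's front edge to the front of the backrest, top faces 209 mm above the seat top and outer faces flush with the seat's x-edges; a 29×29 mm post under the front of each armrest stands on the seat at the front corner.

The chair is on top of the table.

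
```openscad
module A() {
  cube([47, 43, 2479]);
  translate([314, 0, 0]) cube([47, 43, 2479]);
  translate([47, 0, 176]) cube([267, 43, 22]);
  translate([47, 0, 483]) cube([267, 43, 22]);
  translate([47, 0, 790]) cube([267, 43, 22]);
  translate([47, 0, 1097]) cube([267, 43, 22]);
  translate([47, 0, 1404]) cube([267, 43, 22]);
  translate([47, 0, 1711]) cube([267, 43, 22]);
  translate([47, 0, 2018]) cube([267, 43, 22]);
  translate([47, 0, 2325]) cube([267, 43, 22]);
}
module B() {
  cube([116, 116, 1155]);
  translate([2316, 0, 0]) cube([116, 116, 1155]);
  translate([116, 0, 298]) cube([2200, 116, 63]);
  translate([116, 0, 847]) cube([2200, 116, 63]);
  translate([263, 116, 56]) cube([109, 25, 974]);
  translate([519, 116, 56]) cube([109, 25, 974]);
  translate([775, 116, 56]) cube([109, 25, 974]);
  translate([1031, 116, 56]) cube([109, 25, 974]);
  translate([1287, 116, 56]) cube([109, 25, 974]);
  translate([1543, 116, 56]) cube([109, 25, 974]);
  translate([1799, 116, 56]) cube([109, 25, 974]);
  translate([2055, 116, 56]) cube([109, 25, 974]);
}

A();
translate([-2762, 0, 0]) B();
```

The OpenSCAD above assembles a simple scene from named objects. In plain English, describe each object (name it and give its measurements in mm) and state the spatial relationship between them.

A is a straight ladder. Two 47×43 mm vertical rails, 2479 mm tall, stand 361 mm apart (outside-to-outside) with their front faces coplanar on the −y side. 8 rungs, each 43 mm deep and 22 mm tall, span between the inner faces of the rails, front faces flush with the rails. The lowest rung's underside is at z = 176 mm and rungs are spaced 307 mm apart (underside to underside).

B is a fence section. Two 116×116 mm posts, 1155 mm tall, stand on the floor with a clear span of 2200 mm between their inner faces. Two horizontal rails of 116×63 mm section span the gap between the posts with their undersides at z = 298 mm and z = 847 mm, flush with the posts' −y face. 8 pickets, each 109 mm wide, 25 mm thick and 974 mm tall, are fixed to the +y face of the rails with their bottoms at z = 56 mm, evenly spaced across the span with equal gaps (rounded down to the nearest mm) at the −x end and between each pair — any rounding remainder accumulates at the +x end.

The fence section is on the floor beside the ladder on its −x side.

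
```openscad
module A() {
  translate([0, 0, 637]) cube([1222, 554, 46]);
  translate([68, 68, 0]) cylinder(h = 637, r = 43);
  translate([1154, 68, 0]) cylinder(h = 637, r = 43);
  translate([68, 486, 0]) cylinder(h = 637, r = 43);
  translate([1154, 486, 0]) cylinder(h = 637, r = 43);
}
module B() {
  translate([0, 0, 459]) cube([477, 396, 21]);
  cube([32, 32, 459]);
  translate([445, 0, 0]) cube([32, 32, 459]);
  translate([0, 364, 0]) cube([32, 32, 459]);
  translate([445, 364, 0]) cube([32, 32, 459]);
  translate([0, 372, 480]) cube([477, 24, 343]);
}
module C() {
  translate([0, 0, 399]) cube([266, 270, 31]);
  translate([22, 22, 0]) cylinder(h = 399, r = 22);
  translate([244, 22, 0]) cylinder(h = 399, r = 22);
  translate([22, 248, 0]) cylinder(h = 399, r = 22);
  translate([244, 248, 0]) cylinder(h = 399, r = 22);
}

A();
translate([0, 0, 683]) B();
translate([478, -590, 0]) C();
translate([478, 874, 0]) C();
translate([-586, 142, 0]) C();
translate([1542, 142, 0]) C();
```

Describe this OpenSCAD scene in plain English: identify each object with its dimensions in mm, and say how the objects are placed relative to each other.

A is a table: top 1222 mm (x) × 554 mm (y), 46 mm thick, upper face at z = 683 mm, on four round legs of 86 mm diameter, each leg's bounding box inset 25 mm from the nearest pair of top edges, running from z = 0 to the bottom of the top.

B is a chair. The seat is a 477×396×21 mm slab with its top at z = 480 mm, on four 32×32 mm corner legs (flush with the seat edges, standing on z = 0). A flat backrest 24 mm thick, 343 mm tall, spans the full seat width and rises from the seat top along its +y edge, rear face flush with the rear of the seat.

C is a four-legged stool. The seat is 266×270 mm, 31 mm thick, top at z = 430 mm. It stands on four round legs, each 44 mm in diameter, from z = 0 to the seat underside, each leg's axis is inset half a diameter from the nearest pair of seat edges (so the leg's bounding box is flush with the corner).

The chair is on top of the table. Four stools sit around the table at the −y, +y, −x, +x sides.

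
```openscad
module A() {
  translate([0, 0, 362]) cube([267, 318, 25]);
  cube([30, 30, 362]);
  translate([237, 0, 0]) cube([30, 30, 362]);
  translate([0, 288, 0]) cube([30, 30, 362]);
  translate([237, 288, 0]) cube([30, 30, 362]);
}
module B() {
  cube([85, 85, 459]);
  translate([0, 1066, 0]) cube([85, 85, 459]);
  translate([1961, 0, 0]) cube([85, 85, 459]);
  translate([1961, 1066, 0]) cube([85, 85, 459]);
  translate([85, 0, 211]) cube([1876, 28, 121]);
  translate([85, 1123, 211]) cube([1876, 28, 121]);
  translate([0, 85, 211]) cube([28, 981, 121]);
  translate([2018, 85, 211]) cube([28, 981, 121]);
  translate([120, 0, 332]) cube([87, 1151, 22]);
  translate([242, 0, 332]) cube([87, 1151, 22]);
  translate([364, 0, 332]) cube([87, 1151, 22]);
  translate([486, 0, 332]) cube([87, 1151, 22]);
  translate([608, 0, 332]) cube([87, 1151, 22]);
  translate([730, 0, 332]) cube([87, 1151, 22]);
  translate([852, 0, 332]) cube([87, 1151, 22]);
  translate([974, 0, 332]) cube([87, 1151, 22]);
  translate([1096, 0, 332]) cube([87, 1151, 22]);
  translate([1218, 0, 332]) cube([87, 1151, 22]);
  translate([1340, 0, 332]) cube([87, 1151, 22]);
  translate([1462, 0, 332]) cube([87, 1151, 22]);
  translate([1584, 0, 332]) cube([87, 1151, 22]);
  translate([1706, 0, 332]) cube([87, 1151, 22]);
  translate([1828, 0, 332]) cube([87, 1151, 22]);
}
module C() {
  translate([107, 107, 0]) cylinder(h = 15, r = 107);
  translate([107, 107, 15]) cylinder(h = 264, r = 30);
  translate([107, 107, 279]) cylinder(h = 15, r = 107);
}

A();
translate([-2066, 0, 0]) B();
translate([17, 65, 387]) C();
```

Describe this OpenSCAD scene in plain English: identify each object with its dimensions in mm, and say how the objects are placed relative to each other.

A is a four-legged stool. The seat is 267×318 mm, 25 mm thick, top at z = 387 mm. It stands on four square legs, each 30×30 mm in cross-section, from z = 0 to the seat underside, each flush with a corner of the seat.

B is a bed frame 2046 mm long (x) by 1151 mm wide (y). Four 85×85 mm corner posts, 459 mm tall, at the corners of the footprint. Four rails of 28 mm thickness and 121 mm height run between adjacent posts with their undersides at z = 211 mm, their outer faces flush with the outside of the frame (the two x-running rails run between the posts' inner faces; the two y-running rails run between the posts' inner faces). 15 slats, each 87 mm wide (x) and 22 mm thick, lie across the top of the two x-running rails, running the full 1151 mm width of the frame in y; the slats are evenly spaced along x between the inner faces of the end posts with equal gaps (rounded down to the nearest mm) at the −x end and between each pair — any rounding remainder accumulates at the +x end.

C is a spool: two coaxial disc flanges of radius 107 mm and thickness 15 mm, joined by a core cylinder of radius 30 mm and height 264 mm. The lower flange rests on z = 0 and the three cylinders share a vertical axis.

The bed frame is on the floor beside the stool on its −x side. The spool is on top of the stool.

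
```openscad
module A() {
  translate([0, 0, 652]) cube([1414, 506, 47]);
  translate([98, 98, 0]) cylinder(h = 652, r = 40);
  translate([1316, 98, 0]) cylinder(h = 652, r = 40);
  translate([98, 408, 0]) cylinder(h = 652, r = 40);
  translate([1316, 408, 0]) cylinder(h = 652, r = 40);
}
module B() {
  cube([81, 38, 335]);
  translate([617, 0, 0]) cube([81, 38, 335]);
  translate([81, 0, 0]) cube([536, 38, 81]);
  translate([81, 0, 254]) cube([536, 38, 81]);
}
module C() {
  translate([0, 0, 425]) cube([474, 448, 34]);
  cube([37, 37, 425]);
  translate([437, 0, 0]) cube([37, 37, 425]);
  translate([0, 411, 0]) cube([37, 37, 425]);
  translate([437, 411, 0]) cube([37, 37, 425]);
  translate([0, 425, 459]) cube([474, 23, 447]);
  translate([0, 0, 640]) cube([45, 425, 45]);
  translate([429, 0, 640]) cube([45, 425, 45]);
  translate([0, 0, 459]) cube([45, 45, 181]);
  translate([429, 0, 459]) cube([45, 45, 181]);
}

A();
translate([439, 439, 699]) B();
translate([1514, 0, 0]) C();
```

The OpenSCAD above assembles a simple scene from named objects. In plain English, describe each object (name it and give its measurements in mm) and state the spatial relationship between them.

A is a table with a 1414×506 mm rectangular top, 47 mm thick, top surface at z = 699 mm, supported by four round legs of 80 mm diameter, each leg's bounding box inset 58 mm from the nearest pair of top edges, running from the floor.

B is a rectangular picture frame lying in the x–z plane (depth along y). The opening is 536 mm wide (x) by 173 mm tall (z), surrounded by a border 81 mm wide on all four sides. The frame is 38 mm deep and is made of two full-height vertical stiles with two horizontal rails fitted between them.

C is a chair: 474×448 mm seat, 34 mm thick, top at z = 459 mm, on four 37 mm square corner legs flush with the seat edges. A 23 mm thick backrest slab spans the full seat width, extending 447 mm above the seat top, its back face flush with the seat's +y edge. Two armrests of 45×45 mm section run along each side from the seat's front edge to the front of the backrest, top faces 226 mm above the seat top and outer faces flush with the seat's x-edges; a 45×45 mm post under the front of each armrest stands on the seat at the front corner.

The picture frame is on top of the table. The chair is on the floor beside the table on its +x side.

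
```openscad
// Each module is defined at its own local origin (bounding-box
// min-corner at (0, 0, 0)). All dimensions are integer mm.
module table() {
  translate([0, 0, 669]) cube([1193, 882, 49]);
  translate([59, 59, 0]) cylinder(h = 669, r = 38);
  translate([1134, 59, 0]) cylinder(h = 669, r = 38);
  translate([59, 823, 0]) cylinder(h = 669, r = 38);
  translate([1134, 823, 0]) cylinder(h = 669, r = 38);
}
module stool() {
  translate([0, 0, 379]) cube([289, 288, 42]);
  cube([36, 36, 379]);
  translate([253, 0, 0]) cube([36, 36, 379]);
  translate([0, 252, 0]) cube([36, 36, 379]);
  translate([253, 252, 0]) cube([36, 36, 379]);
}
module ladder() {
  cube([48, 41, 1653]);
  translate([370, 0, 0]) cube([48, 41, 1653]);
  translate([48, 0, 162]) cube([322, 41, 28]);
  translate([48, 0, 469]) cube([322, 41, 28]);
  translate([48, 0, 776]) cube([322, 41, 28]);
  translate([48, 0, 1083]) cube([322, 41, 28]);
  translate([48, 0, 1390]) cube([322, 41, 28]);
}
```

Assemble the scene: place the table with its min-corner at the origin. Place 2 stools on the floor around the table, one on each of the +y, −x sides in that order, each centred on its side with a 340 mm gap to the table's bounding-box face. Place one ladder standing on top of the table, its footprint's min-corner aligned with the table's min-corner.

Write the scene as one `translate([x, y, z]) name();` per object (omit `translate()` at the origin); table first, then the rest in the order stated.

table();
translate([452, 1222, 0]) stool();
translate([-629, 297, 0]) stool();
translate([0, 0, 718]) ladder();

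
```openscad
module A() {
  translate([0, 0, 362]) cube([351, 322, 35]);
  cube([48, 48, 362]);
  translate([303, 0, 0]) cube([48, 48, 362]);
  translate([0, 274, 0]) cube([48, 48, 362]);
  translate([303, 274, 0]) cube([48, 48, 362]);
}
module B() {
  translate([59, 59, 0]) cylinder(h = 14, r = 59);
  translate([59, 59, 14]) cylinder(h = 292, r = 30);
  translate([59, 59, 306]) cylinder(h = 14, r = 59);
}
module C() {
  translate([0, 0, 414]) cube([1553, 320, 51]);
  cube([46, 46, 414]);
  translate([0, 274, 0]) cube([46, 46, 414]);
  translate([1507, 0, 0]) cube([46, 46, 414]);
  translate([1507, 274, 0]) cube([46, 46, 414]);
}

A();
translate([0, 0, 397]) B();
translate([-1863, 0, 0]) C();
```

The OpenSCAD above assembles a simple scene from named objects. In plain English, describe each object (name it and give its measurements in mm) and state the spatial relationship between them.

A is a simple wooden stool: a rectangular seat 351 mm (x) by 322 mm (y), 35 mm thick, top face at z = 397 mm, on four square legs, each 48×48 mm in cross-section. The legs rest on z = 0, each flush with a corner of the seat.

B is a spool: two coaxial disc flanges of radius 59 mm and thickness 14 mm, joined by a core cylinder of radius 30 mm and height 292 mm. The lower flange rests on z = 0 and the three cylinders share a vertical axis.

C is a bench: a 1553×320 mm seat slab, 51 mm thick, top at z = 465 mm, on four 46×46 mm square legs flush with the seat corners and standing on z = 0.

The spool is on top of the stool. The bench is on the floor beside the stool on its −x side.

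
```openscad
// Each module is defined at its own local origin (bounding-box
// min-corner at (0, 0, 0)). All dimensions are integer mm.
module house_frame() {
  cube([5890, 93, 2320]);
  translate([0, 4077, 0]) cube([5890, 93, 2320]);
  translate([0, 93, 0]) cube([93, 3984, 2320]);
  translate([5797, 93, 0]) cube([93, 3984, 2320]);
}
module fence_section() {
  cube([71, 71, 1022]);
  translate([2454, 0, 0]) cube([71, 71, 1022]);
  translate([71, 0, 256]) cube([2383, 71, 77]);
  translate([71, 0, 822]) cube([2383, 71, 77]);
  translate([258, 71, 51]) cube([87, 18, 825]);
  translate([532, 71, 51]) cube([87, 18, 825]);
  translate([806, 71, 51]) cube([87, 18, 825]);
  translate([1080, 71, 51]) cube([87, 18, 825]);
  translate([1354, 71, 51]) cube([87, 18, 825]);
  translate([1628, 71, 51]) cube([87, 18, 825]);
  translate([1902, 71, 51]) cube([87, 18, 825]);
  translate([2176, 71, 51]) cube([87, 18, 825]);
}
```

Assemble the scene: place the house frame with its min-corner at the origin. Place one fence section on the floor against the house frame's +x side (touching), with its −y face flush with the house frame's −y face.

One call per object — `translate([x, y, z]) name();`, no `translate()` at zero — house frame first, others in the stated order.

house_frame();
translate([5890, 0, 0]) fence_section();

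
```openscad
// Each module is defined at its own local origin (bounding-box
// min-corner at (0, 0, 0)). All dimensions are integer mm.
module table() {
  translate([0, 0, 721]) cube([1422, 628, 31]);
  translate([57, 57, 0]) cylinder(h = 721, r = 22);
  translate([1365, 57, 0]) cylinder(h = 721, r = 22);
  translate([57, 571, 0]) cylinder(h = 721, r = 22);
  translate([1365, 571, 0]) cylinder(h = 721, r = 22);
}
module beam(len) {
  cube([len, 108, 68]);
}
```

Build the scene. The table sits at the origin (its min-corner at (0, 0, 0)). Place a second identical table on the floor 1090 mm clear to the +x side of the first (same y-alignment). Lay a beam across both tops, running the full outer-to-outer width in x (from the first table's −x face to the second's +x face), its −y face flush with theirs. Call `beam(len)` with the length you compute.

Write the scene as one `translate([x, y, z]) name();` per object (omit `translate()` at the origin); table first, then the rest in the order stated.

table();
translate([2512, 0, 0]) table();
translate([0, 0, 752]) beam(3934);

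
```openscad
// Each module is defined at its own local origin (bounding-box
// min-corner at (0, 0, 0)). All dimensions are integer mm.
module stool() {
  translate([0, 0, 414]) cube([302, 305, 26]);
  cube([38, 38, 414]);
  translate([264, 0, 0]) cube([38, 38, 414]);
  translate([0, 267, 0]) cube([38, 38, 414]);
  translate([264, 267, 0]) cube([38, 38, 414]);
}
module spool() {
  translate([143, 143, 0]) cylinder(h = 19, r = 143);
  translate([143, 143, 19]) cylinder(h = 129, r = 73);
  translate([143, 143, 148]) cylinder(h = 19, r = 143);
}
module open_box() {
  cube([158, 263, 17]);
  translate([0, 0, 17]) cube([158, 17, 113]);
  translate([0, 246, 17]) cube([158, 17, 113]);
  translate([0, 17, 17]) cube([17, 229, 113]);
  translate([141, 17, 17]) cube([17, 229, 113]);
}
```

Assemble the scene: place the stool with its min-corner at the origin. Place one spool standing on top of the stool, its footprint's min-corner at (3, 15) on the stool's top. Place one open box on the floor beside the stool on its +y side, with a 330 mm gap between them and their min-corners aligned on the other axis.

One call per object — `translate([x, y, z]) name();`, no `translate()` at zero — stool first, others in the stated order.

stool();
translate([3, 15, 440]) spool();
translate([0, 635, 0]) open_box();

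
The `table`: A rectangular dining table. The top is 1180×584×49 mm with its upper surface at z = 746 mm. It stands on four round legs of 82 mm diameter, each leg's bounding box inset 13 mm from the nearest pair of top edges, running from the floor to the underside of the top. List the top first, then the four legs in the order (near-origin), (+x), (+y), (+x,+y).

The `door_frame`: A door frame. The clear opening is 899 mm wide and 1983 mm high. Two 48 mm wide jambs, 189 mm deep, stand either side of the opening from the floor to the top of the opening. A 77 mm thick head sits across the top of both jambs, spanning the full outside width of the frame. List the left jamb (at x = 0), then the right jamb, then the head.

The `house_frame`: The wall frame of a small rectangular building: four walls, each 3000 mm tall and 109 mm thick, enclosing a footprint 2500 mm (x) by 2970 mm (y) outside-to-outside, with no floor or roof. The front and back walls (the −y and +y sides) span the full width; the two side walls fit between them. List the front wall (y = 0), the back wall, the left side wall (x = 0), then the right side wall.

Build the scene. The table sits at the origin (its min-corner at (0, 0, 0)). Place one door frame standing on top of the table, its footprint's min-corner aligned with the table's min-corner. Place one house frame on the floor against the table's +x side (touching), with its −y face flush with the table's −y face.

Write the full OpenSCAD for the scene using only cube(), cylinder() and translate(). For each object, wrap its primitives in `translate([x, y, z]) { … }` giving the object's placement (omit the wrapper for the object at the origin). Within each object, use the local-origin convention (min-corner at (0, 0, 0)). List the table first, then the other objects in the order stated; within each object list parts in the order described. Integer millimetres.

translate([0, 0, 697]) cube([1180, 584, 49]);
translate([54, 54, 0]) cylinder(h = 697, r = 41);
translate([1126, 54, 0]) cylinder(h = 697, r = 41);
translate([54, 530, 0]) cylinder(h = 697, r = 41);
translate([1126, 530, 0]) cylinder(h = 697, r = 41);
translate([0, 0, 746]) {
  cube([48, 189, 1983]);
  translate([947, 0, 0]) cube([48, 189, 1983]);
  translate([0, 0, 1983]) cube([995, 189, 77]);
}
translate([1180, 0, 0]) {
  cube([2500, 109, 3000]);
  translate([0, 2861, 0]) cube([2500, 109, 3000]);
  translate([0, 109, 0]) cube([109, 2752, 3000]);
  translate([2391, 109, 0]) cube([109, 2752, 3000]);
}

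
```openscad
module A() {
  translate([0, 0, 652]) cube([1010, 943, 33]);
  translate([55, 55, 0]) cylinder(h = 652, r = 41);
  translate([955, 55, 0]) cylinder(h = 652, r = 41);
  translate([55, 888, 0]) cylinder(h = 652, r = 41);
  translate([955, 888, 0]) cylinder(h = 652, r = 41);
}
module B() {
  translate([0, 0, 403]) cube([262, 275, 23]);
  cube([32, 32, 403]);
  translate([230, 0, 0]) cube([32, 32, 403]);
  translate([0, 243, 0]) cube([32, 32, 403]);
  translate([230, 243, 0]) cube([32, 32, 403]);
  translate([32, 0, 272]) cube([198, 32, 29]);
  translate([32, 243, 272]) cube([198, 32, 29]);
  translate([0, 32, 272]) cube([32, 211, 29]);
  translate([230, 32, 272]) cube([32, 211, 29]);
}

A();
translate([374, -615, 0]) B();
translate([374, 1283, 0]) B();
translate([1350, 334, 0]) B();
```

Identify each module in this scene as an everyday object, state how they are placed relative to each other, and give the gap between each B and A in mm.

Each stool's nearest face is 340 mm from the table's bounding box.

A is a table. B is a stool. Three stools sit around the table at the −y, +y, +x sides. The gap between each stool and the table is 340 mm.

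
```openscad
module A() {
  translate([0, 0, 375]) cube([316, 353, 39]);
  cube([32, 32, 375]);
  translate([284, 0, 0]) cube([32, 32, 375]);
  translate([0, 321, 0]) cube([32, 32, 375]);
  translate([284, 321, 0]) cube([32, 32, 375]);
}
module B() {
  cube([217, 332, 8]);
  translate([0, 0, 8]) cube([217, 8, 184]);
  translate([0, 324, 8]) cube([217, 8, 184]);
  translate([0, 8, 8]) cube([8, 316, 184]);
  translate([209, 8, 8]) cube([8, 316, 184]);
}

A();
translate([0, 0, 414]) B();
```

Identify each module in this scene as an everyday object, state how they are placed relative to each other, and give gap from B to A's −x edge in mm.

A is a stool. B is an open box. The open box is on top of the stool. The gap from the open box to the stool's −x edge is 0 mm.

The open box's min-x is at 0; the stool's min-x is 0; gap = 0 mm.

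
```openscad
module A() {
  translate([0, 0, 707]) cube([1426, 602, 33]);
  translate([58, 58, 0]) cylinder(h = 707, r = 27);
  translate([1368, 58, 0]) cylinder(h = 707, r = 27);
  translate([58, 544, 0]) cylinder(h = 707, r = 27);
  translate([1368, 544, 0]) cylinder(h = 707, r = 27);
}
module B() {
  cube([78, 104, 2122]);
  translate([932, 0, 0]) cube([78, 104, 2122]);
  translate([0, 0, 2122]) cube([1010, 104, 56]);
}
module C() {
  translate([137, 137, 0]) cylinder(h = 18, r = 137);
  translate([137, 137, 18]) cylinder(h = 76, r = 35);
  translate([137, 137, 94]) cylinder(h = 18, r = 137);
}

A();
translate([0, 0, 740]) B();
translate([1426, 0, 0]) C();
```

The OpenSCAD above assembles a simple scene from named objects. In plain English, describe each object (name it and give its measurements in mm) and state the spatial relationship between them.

A is a table with a 1426×602 mm rectangular top, 33 mm thick, top surface at z = 740 mm, supported by four round legs of 54 mm diameter, each leg's bounding box inset 31 mm from the nearest pair of top edges, running from the floor.

B is a rectangular door frame: two vertical jambs of 78×104 mm section, 2122 mm tall, with a clear opening 854 mm wide between their inner faces. A header 56 mm tall and 104 mm deep lies on top of the jambs and spans the full outside width.

C is a spool: two coaxial disc flanges of radius 137 mm and thickness 18 mm, joined by a core cylinder of radius 35 mm and height 76 mm. The lower flange rests on z = 0 and the three cylinders share a vertical axis.

The door frame is on top of the table. The spool is against the table's +x side, with their −y faces flush.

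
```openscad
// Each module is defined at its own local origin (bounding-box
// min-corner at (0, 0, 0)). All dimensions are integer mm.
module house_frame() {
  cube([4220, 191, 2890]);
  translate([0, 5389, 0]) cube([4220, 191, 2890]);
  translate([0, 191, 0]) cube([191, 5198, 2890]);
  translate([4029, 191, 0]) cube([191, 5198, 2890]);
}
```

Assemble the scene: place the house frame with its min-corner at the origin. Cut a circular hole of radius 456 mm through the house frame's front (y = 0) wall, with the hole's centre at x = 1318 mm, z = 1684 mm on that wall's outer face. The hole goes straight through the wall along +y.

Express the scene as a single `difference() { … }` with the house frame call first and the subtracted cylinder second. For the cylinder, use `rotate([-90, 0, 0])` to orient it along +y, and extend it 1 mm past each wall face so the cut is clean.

difference() {
  house_frame();
  translate([1318, -1, 1684]) rotate([-90, 0, 0]) cylinder(h = 193, r = 456);
}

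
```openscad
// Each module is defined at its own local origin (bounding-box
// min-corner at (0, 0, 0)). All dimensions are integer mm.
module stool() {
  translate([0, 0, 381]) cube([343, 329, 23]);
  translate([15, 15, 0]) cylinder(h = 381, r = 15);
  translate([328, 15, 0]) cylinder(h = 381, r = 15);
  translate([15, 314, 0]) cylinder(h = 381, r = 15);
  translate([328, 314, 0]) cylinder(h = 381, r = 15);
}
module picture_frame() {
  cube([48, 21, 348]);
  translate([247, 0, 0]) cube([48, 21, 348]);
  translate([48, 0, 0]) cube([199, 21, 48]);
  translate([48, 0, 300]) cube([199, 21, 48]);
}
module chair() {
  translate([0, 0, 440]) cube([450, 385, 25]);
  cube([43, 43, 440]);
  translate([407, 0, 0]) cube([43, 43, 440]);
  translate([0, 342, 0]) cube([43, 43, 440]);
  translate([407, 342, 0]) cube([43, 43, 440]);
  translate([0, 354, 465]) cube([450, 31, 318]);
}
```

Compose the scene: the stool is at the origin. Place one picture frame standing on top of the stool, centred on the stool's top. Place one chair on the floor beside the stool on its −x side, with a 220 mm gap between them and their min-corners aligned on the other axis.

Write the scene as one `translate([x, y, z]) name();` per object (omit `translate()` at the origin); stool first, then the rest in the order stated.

stool();
translate([24, 154, 404]) picture_frame();
translate([-670, 0, 0]) chair();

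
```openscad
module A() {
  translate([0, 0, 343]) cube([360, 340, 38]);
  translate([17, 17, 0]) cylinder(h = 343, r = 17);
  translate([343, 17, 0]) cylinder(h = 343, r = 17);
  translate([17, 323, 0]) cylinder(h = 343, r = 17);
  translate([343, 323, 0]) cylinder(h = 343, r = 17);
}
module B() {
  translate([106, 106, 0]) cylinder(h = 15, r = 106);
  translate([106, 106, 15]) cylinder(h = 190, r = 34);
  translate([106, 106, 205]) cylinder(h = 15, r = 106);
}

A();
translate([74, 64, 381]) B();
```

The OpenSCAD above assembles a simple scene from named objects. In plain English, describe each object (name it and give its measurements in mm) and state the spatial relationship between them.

A is a simple wooden stool: a rectangular seat 360 mm (x) by 340 mm (y), 38 mm thick, top face at z = 381 mm, on four round legs, each 34 mm in diameter. The legs rest on z = 0, each leg's axis is inset half a diameter from the nearest pair of seat edges (so the leg's bounding box is flush with the corner).

B is a spool: two coaxial disc flanges of radius 106 mm and thickness 15 mm, joined by a core cylinder of radius 34 mm and height 190 mm. The lower flange rests on z = 0 and the three cylinders share a vertical axis.

The spool is on top of the stool, centred.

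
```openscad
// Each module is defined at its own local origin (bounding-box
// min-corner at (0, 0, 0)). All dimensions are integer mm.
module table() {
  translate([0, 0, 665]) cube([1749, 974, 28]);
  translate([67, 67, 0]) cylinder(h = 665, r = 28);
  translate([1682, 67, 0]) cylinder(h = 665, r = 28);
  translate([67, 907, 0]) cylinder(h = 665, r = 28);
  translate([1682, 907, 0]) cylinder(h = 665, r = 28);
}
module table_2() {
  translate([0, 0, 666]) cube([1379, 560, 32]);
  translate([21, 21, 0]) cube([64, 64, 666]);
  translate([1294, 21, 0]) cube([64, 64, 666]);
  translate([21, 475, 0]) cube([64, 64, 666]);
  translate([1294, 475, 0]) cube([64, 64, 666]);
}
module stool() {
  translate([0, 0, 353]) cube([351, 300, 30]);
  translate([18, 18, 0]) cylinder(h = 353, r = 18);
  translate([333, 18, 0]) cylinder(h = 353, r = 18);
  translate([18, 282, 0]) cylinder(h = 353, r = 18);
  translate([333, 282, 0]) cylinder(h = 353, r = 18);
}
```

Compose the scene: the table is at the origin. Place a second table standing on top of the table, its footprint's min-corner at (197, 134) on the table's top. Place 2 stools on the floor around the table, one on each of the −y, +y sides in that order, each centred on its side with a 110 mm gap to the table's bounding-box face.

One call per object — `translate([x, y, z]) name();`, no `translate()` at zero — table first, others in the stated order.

table();
translate([197, 134, 693]) table_2();
translate([699, -410, 0]) stool();
translate([699, 1084, 0]) stool();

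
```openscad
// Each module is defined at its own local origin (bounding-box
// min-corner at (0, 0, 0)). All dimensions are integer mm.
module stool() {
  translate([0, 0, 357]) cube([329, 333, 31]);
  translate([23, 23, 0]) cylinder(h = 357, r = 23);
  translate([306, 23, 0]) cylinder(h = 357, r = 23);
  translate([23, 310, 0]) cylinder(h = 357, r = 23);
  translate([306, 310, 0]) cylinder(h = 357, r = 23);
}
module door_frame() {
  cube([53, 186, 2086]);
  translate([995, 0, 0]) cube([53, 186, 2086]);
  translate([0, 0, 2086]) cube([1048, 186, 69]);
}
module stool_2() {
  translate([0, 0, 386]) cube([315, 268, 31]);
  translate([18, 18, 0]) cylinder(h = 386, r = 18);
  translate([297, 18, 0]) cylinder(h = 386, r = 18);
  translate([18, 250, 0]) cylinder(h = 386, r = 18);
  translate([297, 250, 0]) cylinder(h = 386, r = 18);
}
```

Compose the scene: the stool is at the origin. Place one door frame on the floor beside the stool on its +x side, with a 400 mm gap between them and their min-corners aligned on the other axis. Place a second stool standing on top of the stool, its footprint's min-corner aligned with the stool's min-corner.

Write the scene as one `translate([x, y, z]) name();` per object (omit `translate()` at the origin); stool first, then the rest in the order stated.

stool();
translate([729, 0, 0]) door_frame();
translate([0, 0, 388]) stool_2();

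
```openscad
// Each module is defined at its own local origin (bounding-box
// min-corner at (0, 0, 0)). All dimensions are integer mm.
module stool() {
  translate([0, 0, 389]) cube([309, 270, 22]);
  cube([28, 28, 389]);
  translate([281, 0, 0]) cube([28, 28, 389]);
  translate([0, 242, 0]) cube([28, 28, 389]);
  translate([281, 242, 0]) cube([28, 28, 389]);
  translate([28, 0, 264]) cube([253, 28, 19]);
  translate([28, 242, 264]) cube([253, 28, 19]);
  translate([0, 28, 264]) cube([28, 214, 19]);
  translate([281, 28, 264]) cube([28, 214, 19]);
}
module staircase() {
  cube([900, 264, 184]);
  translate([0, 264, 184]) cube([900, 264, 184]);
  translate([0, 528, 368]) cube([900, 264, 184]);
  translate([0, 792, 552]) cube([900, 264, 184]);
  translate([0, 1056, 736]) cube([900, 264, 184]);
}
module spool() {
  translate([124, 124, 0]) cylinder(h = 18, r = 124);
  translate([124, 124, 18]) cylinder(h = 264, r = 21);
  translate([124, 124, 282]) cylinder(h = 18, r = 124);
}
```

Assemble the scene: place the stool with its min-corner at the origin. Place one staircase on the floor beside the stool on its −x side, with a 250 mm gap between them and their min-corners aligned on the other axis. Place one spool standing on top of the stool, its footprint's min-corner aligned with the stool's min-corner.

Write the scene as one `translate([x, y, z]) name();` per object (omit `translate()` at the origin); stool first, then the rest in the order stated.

stool();
translate([-1150, 0, 0]) staircase();
translate([0, 0, 411]) spool();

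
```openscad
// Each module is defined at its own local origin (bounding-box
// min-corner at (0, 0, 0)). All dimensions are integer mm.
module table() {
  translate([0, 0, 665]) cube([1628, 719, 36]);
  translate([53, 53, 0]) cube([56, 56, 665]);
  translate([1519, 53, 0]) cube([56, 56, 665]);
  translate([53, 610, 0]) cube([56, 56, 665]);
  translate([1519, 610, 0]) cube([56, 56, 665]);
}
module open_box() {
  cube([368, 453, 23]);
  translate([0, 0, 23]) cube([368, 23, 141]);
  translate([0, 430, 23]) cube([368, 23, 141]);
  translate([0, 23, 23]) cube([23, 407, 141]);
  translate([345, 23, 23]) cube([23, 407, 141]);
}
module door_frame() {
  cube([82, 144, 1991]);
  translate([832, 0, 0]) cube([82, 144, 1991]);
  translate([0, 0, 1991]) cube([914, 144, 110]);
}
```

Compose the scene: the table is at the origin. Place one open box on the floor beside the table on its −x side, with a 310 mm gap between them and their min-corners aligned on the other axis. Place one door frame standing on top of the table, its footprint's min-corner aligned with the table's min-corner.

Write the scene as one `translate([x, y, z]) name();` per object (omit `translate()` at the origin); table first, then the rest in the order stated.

table();
translate([-678, 0, 0]) open_box();
translate([0, 0, 701]) door_frame();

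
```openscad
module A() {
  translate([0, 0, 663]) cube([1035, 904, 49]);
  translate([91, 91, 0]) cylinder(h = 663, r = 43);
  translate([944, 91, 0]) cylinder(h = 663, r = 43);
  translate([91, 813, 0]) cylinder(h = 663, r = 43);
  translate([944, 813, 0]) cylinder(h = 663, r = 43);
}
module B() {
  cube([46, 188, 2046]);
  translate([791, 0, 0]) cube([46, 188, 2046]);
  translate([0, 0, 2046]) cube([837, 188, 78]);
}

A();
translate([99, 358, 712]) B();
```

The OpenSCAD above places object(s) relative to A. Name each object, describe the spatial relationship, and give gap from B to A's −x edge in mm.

The door frame's min-x is at 99; the table's min-x is 0; gap = 99 mm.

A is a table. B is a door frame. The door frame is on top of the table, centred. The gap from the door frame to the table's −x edge is 99 mm.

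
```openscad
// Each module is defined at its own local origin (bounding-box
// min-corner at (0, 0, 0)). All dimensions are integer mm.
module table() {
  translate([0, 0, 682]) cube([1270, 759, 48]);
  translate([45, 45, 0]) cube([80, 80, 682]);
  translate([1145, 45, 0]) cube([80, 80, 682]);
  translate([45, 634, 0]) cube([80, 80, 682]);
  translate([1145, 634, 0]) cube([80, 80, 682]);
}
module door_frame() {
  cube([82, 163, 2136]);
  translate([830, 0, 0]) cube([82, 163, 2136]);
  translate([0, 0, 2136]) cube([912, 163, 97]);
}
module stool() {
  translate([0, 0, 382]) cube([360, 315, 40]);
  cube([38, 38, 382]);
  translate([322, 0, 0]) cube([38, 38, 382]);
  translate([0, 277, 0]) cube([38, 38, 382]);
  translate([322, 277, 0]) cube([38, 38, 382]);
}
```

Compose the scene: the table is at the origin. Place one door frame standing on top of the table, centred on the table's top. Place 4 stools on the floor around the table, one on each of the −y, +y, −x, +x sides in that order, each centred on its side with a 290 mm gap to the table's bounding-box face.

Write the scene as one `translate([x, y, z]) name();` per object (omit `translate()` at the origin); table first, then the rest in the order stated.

table();
translate([179, 298, 730]) door_frame();
translate([455, -605, 0]) stool();
translate([455, 1049, 0]) stool();
translate([-650, 222, 0]) stool();
translate([1560, 222, 0]) stool();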